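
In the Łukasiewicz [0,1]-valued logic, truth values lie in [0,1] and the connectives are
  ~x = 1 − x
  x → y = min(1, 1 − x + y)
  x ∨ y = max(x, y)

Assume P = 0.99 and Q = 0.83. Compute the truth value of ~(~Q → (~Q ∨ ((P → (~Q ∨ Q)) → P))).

~Q = 1 − 0.83 = 0.17
~Q ∨ Q = max(0.17, 0.83) = 0.83
P → (~Q ∨ Q) = min(1, 1 − 0.99 + 0.83) = min(1, 0.84) = 0.84
(P → (~Q ∨ Q)) → P = min(1, 1 − 0.84 + 0.99) = min(1, 1.15) = 1.00
~Q ∨ ((P → (~Q ∨ Q)) → P) = max(0.17, 1.00) = 1.00
~Q → (~Q ∨ ((P → (~Q ∨ Q)) → P)) = min(1, 1 − 0.17 + 1.00) = min(1, 1.83) = 1.00
~(~Q → (~Q ∨ ((P → (~Q ∨ Q)) → P))) = 1 − 1.00 = 0.00

0.00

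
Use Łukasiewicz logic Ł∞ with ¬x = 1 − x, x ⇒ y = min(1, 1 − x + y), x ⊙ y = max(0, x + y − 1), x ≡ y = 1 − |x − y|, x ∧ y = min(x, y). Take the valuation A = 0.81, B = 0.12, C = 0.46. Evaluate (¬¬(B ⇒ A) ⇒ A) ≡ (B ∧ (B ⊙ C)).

0.19

B ⇒ A = min(1, 1 − 0.12 + 0.81) = min(1, 1.69) = 1.00
¬(B ⇒ A) = 1 − 1.00 = 0.00
¬¬(B ⇒ A) = 1 − 0.00 = 1.00
¬¬(B ⇒ A) ⇒ A = min(1, 1 − 1.00 + 0.81) = min(1, 0.81) = 0.81
B ⊙ C = max(0, 0.12 + 0.46 − 1) = max(0, -0.42) = 0.00
B ∧ (B ⊙ C) = min(0.12, 0.00) = 0.00
(¬¬(B ⇒ A) ⇒ A) ≡ (B ∧ (B ⊙ C)) = 1 − |0.81 − 0.00| = 1 − 0.81 = 0.19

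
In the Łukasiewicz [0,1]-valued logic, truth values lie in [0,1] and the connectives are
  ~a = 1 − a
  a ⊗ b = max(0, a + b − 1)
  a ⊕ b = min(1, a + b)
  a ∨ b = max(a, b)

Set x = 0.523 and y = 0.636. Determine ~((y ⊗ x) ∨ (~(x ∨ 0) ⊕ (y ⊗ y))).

0.251

y ⊗ x = max(0, 0.636 + 0.523 − 1) = max(0, 0.159) = 0.159
x ∨ 0 = max(0.523, 0.000) = 0.523
~(x ∨ 0) = 1 − 0.523 = 0.477
y ⊗ y = max(0, 0.636 + 0.636 − 1) = max(0, 0.272) = 0.272
~(x ∨ 0) ⊕ (y ⊗ y) = min(1, 0.477 + 0.272) = min(1, 0.749) = 0.749
(y ⊗ x) ∨ (~(x ∨ 0) ⊕ (y ⊗ y)) = max(0.159, 0.749) = 0.749
~((y ⊗ x) ∨ (~(x ∨ 0) ⊕ (y ⊗ y))) = 1 − 0.749 = 0.251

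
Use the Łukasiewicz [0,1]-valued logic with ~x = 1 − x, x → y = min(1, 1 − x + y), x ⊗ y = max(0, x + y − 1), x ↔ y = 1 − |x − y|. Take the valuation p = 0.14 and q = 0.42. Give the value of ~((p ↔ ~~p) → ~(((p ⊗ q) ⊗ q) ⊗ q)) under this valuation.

~p = 1 − 0.14 = 0.86
~~p = 1 − 0.86 = 0.14
p ↔ ~~p = 1 − |0.14 − 0.14| = 1 − 0.00 = 1.00
p ⊗ q = max(0, 0.14 + 0.42 − 1) = max(0, -0.44) = 0.00
(p ⊗ q) ⊗ q = max(0, 0.00 + 0.42 − 1) = max(0, -0.58) = 0.00
((p ⊗ q) ⊗ q) ⊗ q = max(0, 0.00 + 0.42 − 1) = max(0, -0.58) = 0.00
~(((p ⊗ q) ⊗ q) ⊗ q) = 1 − 0.00 = 1.00
(p ↔ ~~p) → ~(((p ⊗ q) ⊗ q) ⊗ q) = min(1, 1 − 1.00 + 1.00) = min(1, 1.00) = 1.00
~((p ↔ ~~p) → ~(((p ⊗ q) ⊗ q) ⊗ q)) = 1 − 1.00 = 0.00

0.00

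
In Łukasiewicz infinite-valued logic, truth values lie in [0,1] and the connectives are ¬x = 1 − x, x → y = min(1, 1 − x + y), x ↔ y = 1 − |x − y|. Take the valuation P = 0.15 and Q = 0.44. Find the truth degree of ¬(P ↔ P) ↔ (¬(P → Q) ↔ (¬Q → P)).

0.59

P ↔ P = 1 − |0.15 − 0.15| = 1 − 0.00 = 1.00
¬(P ↔ P) = 1 − 1.00 = 0.00
P → Q = min(1, 1 − 0.15 + 0.44) = min(1, 1.29) = 1.00
¬(P → Q) = 1 − 1.00 = 0.00
¬Q = 1 − 0.44 = 0.56
¬Q → P = min(1, 1 − 0.56 + 0.15) = min(1, 0.59) = 0.59
¬(P → Q) ↔ (¬Q → P) = 1 − |0.00 − 0.59| = 1 − 0.59 = 0.41
¬(P ↔ P) ↔ (¬(P → Q) ↔ (¬Q → P)) = 1 − |0.00 − 0.41| = 1 − 0.41 = 0.59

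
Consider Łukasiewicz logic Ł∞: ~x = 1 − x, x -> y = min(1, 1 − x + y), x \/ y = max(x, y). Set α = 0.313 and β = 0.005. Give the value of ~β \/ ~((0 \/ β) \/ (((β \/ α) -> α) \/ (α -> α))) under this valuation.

0.995

~β = 1 − 0.005 = 0.995
0 \/ β = max(0.000, 0.005) = 0.005
β \/ α = max(0.005, 0.313) = 0.313
(β \/ α) -> α = min(1, 1 − 0.313 + 0.313) = min(1, 1.000) = 1.000
α -> α = min(1, 1 − 0.313 + 0.313) = min(1, 1.000) = 1.000
((β \/ α) -> α) \/ (α -> α) = max(1.000, 1.000) = 1.000
(0 \/ β) \/ (((β \/ α) -> α) \/ (α -> α)) = max(0.005, 1.000) = 1.000
~((0 \/ β) \/ (((β \/ α) -> α) \/ (α -> α))) = 1 − 1.000 = 0.000
~β \/ ~((0 \/ β) \/ (((β \/ α) -> α) \/ (α -> α))) = max(0.995, 0.000) = 0.995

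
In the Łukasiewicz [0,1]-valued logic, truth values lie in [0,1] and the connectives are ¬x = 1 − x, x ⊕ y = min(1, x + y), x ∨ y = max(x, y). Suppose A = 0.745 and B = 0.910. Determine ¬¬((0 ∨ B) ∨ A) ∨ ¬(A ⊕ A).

0.910

0 ∨ B = max(0.000, 0.910) = 0.910
(0 ∨ B) ∨ A = max(0.910, 0.745) = 0.910
¬((0 ∨ B) ∨ A) = 1 − 0.910 = 0.090
¬¬((0 ∨ B) ∨ A) = 1 − 0.090 = 0.910
A ⊕ A = min(1, 0.745 + 0.745) = min(1, 1.490) = 1.000
¬(A ⊕ A) = 1 − 1.000 = 0.000
¬¬((0 ∨ B) ∨ A) ∨ ¬(A ⊕ A) = max(0.910, 0.000) = 0.910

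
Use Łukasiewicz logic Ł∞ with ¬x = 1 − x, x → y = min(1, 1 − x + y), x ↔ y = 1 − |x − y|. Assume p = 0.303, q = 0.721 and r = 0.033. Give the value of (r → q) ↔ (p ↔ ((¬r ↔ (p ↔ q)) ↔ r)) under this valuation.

r → q = min(1, 1 − 0.033 + 0.721) = min(1, 1.688) = 1.000
¬r = 1 − 0.033 = 0.967
p ↔ q = 1 − |0.303 − 0.721| = 1 − 0.418 = 0.582
¬r ↔ (p ↔ q) = 1 − |0.967 − 0.582| = 1 − 0.385 = 0.615
(¬r ↔ (p ↔ q)) ↔ r = 1 − |0.615 − 0.033| = 1 − 0.582 = 0.418
p ↔ ((¬r ↔ (p ↔ q)) ↔ r) = 1 − |0.303 − 0.418| = 1 − 0.115 = 0.885
(r → q) ↔ (p ↔ ((¬r ↔ (p ↔ q)) ↔ r)) = 1 − |1.000 − 0.885| = 1 − 0.115 = 0.885

0.885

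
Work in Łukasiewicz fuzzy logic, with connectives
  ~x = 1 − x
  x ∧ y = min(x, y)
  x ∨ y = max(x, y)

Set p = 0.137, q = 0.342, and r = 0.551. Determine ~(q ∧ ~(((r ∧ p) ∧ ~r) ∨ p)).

0.658

r ∧ p = min(0.551, 0.137) = 0.137
~r = 1 − 0.551 = 0.449
(r ∧ p) ∧ ~r = min(0.137, 0.449) = 0.137
((r ∧ p) ∧ ~r) ∨ p = max(0.137, 0.137) = 0.137
~(((r ∧ p) ∧ ~r) ∨ p) = 1 − 0.137 = 0.863
q ∧ ~(((r ∧ p) ∧ ~r) ∨ p) = min(0.342, 0.863) = 0.342
~(q ∧ ~(((r ∧ p) ∧ ~r) ∨ p)) = 1 − 0.342 = 0.658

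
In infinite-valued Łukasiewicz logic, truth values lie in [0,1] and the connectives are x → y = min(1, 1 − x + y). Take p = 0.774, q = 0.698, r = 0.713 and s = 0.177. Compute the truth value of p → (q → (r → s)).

r → s = min(1, 1 − 0.713 + 0.177) = min(1, 0.464) = 0.464
q → (r → s) = min(1, 1 − 0.698 + 0.464) = min(1, 0.766) = 0.766
p → (q → (r → s)) = min(1, 1 − 0.774 + 0.766) = min(1, 0.992) = 0.992

0.992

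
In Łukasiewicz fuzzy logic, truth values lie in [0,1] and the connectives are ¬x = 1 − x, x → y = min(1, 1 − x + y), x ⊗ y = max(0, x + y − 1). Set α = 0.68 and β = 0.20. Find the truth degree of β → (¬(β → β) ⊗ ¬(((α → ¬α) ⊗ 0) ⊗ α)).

0.80

β → β = min(1, 1 − 0.20 + 0.20) = min(1, 1.00) = 1.00
¬(β → β) = 1 − 1.00 = 0.00
¬α = 1 − 0.68 = 0.32
α → ¬α = min(1, 1 − 0.68 + 0.32) = min(1, 0.64) = 0.64
(α → ¬α) ⊗ 0 = max(0, 0.64 + 0.00 − 1) = max(0, -0.36) = 0.00
((α → ¬α) ⊗ 0) ⊗ α = max(0, 0.00 + 0.68 − 1) = max(0, -0.32) = 0.00
¬(((α → ¬α) ⊗ 0) ⊗ α) = 1 − 0.00 = 1.00
¬(β → β) ⊗ ¬(((α → ¬α) ⊗ 0) ⊗ α) = max(0, 0.00 + 1.00 − 1) = max(0, 0.00) = 0.00
β → (¬(β → β) ⊗ ¬(((α → ¬α) ⊗ 0) ⊗ α)) = min(1, 1 − 0.20 + 0.00) = min(1, 0.80) = 0.80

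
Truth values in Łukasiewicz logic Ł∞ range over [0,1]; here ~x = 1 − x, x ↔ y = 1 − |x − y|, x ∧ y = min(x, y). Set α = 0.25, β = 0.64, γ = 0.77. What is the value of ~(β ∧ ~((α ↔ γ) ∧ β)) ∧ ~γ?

0.23

α ↔ γ = 1 − |0.25 − 0.77| = 1 − 0.52 = 0.48
(α ↔ γ) ∧ β = min(0.48, 0.64) = 0.48
~((α ↔ γ) ∧ β) = 1 − 0.48 = 0.52
β ∧ ~((α ↔ γ) ∧ β) = min(0.64, 0.52) = 0.52
~(β ∧ ~((α ↔ γ) ∧ β)) = 1 − 0.52 = 0.48
~γ = 1 − 0.77 = 0.23
~(β ∧ ~((α ↔ γ) ∧ β)) ∧ ~γ = min(0.48, 0.23) = 0.23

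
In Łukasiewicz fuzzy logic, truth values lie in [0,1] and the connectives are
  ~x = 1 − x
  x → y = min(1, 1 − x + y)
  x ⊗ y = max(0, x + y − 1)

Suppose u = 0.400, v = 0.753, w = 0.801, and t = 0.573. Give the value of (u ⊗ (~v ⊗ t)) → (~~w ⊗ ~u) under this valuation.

1.000

~v = 1 − 0.753 = 0.247
~v ⊗ t = max(0, 0.247 + 0.573 − 1) = max(0, -0.180) = 0.000
u ⊗ (~v ⊗ t) = max(0, 0.400 + 0.000 − 1) = max(0, -0.600) = 0.000
~w = 1 − 0.801 = 0.199
~~w = 1 − 0.199 = 0.801
~u = 1 − 0.400 = 0.600
~~w ⊗ ~u = max(0, 0.801 + 0.600 − 1) = max(0, 0.401) = 0.401
(u ⊗ (~v ⊗ t)) → (~~w ⊗ ~u) = min(1, 1 − 0.000 + 0.401) = min(1, 1.401) = 1.000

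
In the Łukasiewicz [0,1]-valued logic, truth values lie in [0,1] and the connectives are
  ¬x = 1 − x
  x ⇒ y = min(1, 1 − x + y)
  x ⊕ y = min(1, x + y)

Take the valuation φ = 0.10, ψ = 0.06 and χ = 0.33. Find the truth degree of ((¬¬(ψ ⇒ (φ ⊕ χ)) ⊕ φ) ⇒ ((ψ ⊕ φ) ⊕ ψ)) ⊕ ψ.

φ ⊕ χ = min(1, 0.10 + 0.33) = min(1, 0.43) = 0.43
ψ ⇒ (φ ⊕ χ) = min(1, 1 − 0.06 + 0.43) = min(1, 1.37) = 1.00
¬(ψ ⇒ (φ ⊕ χ)) = 1 − 1.00 = 0.00
¬¬(ψ ⇒ (φ ⊕ χ)) = 1 − 0.00 = 1.00
¬¬(ψ ⇒ (φ ⊕ χ)) ⊕ φ = min(1, 1.00 + 0.10) = min(1, 1.10) = 1.00
ψ ⊕ φ = min(1, 0.06 + 0.10) = min(1, 0.16) = 0.16
(ψ ⊕ φ) ⊕ ψ = min(1, 0.16 + 0.06) = min(1, 0.22) = 0.22
(¬¬(ψ ⇒ (φ ⊕ χ)) ⊕ φ) ⇒ ((ψ ⊕ φ) ⊕ ψ) = min(1, 1 − 1.00 + 0.22) = min(1, 0.22) = 0.22
((¬¬(ψ ⇒ (φ ⊕ χ)) ⊕ φ) ⇒ ((ψ ⊕ φ) ⊕ ψ)) ⊕ ψ = min(1, 0.22 + 0.06) = min(1, 0.28) = 0.28

0.28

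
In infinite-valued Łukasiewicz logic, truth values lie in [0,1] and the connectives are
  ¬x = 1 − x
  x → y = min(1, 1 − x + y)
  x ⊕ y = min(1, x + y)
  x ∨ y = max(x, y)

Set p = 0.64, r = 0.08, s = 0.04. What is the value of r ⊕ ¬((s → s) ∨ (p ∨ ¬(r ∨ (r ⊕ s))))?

s → s = min(1, 1 − 0.04 + 0.04) = min(1, 1.00) = 1.00
r ⊕ s = min(1, 0.08 + 0.04) = min(1, 0.12) = 0.12
r ∨ (r ⊕ s) = max(0.08, 0.12) = 0.12
¬(r ∨ (r ⊕ s)) = 1 − 0.12 = 0.88
p ∨ ¬(r ∨ (r ⊕ s)) = max(0.64, 0.88) = 0.88
(s → s) ∨ (p ∨ ¬(r ∨ (r ⊕ s))) = max(1.00, 0.88) = 1.00
¬((s → s) ∨ (p ∨ ¬(r ∨ (r ⊕ s)))) = 1 − 1.00 = 0.00
r ⊕ ¬((s → s) ∨ (p ∨ ¬(r ∨ (r ⊕ s)))) = min(1, 0.08 + 0.00) = min(1, 0.08) = 0.08

0.08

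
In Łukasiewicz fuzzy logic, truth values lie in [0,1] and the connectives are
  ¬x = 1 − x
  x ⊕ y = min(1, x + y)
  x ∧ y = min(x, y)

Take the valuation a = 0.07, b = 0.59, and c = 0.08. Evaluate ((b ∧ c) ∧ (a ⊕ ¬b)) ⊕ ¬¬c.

0.16

b ∧ c = min(0.59, 0.08) = 0.08
¬b = 1 − 0.59 = 0.41
a ⊕ ¬b = min(1, 0.07 + 0.41) = min(1, 0.48) = 0.48
(b ∧ c) ∧ (a ⊕ ¬b) = min(0.08, 0.48) = 0.08
¬c = 1 − 0.08 = 0.92
¬¬c = 1 − 0.92 = 0.08
((b ∧ c) ∧ (a ⊕ ¬b)) ⊕ ¬¬c = min(1, 0.08 + 0.08) = min(1, 0.16) = 0.16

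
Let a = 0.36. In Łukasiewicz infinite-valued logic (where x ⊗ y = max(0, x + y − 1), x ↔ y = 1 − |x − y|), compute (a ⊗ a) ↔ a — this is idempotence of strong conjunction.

0.64

a ⊗ a = max(0, 0.36 + 0.36 − 1) = max(0, -0.28) = 0.00
(a ⊗ a) ↔ a = 1 − |0.00 − 0.36| = 1 − 0.36 = 0.64
(The value 0.64 < 1 shows this instance is not satisfied; fails in Ł∞ since a ⊗ a = max(0, 2a−1) ≠ a in general.)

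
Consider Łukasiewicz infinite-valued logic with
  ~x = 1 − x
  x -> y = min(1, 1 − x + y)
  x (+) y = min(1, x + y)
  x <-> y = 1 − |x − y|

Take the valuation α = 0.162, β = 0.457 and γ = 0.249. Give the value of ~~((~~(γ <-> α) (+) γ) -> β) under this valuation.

0.457

γ <-> α = 1 − |0.249 − 0.162| = 1 − 0.087 = 0.913
~(γ <-> α) = 1 − 0.913 = 0.087
~~(γ <-> α) = 1 − 0.087 = 0.913
~~(γ <-> α) (+) γ = min(1, 0.913 + 0.249) = min(1, 1.162) = 1.000
(~~(γ <-> α) (+) γ) -> β = min(1, 1 − 1.000 + 0.457) = min(1, 0.457) = 0.457
~((~~(γ <-> α) (+) γ) -> β) = 1 − 0.457 = 0.543
~~((~~(γ <-> α) (+) γ) -> β) = 1 − 0.543 = 0.457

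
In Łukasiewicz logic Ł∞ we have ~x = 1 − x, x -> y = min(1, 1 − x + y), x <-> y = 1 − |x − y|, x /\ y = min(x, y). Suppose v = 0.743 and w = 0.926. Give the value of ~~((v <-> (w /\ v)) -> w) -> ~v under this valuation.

0.331

w /\ v = min(0.926, 0.743) = 0.743
v <-> (w /\ v) = 1 − |0.743 − 0.743| = 1 − 0.000 = 1.000
(v <-> (w /\ v)) -> w = min(1, 1 − 1.000 + 0.926) = min(1, 0.926) = 0.926
~((v <-> (w /\ v)) -> w) = 1 − 0.926 = 0.074
~~((v <-> (w /\ v)) -> w) = 1 − 0.074 = 0.926
~v = 1 − 0.743 = 0.257
~~((v <-> (w /\ v)) -> w) -> ~v = min(1, 1 − 0.926 + 0.257) = min(1, 0.331) = 0.331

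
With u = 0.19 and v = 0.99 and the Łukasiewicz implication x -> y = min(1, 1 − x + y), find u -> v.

1.00

u -> v = min(1, 1 − 0.19 + 0.99) = min(1, 1.80) = 1.00
For comparison, the Gödel implication (1 if x ≤ y else y) would give 1.00.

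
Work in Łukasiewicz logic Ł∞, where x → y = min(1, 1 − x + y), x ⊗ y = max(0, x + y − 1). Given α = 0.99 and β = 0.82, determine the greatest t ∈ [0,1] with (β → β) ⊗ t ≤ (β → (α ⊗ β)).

0.99

β → β = min(1, 1 − 0.82 + 0.82) = min(1, 1.00) = 1.00
So the left factor is β → β = 1.00.
α ⊗ β = max(0, 0.99 + 0.82 − 1) = max(0, 0.81) = 0.81
β → (α ⊗ β) = min(1, 1 − 0.82 + 0.81) = min(1, 0.99) = 0.99
So the right-hand bound is β → (α ⊗ β) = 0.99.
The residuum of the Łukasiewicz t-norm gives the supremum: min(1, 1 − 1.00 + 0.99).
1 − 1.00 + 0.99 = 0.99, so t = min(1, 0.99) = 0.99.
Check: 1.00 ⊗ 0.99 = max(0, 0.99) = 0.99 ≤ 0.99.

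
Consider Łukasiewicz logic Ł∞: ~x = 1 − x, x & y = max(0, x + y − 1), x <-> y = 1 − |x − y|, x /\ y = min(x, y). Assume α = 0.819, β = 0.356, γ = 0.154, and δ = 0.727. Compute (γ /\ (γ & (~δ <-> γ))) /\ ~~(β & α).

~δ = 1 − 0.727 = 0.273
~δ <-> γ = 1 − |0.273 − 0.154| = 1 − 0.119 = 0.881
γ & (~δ <-> γ) = max(0, 0.154 + 0.881 − 1) = max(0, 0.035) = 0.035
γ /\ (γ & (~δ <-> γ)) = min(0.154, 0.035) = 0.035
β & α = max(0, 0.356 + 0.819 − 1) = max(0, 0.175) = 0.175
~(β & α) = 1 − 0.175 = 0.825
~~(β & α) = 1 − 0.825 = 0.175
(γ /\ (γ & (~δ <-> γ))) /\ ~~(β & α) = min(0.035, 0.175) = 0.035

0.035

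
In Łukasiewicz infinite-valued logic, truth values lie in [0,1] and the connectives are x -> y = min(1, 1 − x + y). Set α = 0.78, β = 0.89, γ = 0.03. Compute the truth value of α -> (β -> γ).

β -> γ = min(1, 1 − 0.89 + 0.03) = min(1, 0.14) = 0.14
α -> (β -> γ) = min(1, 1 − 0.78 + 0.14) = min(1, 0.36) = 0.36

0.36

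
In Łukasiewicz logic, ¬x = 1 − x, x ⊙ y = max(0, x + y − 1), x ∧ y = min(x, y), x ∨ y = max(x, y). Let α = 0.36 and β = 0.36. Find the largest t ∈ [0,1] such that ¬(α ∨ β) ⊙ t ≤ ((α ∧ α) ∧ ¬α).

0.72

α ∨ β = max(0.36, 0.36) = 0.36
¬(α ∨ β) = 1 − 0.36 = 0.64
So the left factor is ¬(α ∨ β) = 0.64.
α ∧ α = min(0.36, 0.36) = 0.36
¬α = 1 − 0.36 = 0.64
(α ∧ α) ∧ ¬α = min(0.36, 0.64) = 0.36
So the right-hand bound is (α ∧ α) ∧ ¬α = 0.36.
The residuum of the Łukasiewicz t-norm gives the supremum: min(1, 1 − 0.64 + 0.36).
1 − 0.64 + 0.36 = 0.72, so t = min(1, 0.72) = 0.72.
Check: 0.64 ⊙ 0.72 = max(0, 0.36) = 0.36 ≤ 0.36.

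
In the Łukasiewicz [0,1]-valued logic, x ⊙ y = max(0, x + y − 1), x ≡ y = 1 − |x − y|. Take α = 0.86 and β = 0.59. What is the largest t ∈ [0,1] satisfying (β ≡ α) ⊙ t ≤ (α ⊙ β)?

0.72

β ≡ α = 1 − |0.59 − 0.86| = 1 − 0.27 = 0.73
So the left factor is β ≡ α = 0.73.
α ⊙ β = max(0, 0.86 + 0.59 − 1) = max(0, 0.45) = 0.45
So the right-hand bound is α ⊙ β = 0.45.
The residuum of the Łukasiewicz t-norm gives the supremum: min(1, 1 − 0.73 + 0.45).
1 − 0.73 + 0.45 = 0.72, so t = min(1, 0.72) = 0.72.
Check: 0.73 ⊙ 0.72 = max(0, 0.45) = 0.45 ≤ 0.45.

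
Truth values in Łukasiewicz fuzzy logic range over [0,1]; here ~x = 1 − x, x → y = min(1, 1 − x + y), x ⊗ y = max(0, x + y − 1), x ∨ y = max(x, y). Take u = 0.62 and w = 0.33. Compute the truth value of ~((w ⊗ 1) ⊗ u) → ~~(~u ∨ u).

0.62

w ⊗ 1 = max(0, 0.33 + 1.00 − 1) = max(0, 0.33) = 0.33
(w ⊗ 1) ⊗ u = max(0, 0.33 + 0.62 − 1) = max(0, -0.05) = 0.00
~((w ⊗ 1) ⊗ u) = 1 − 0.00 = 1.00
~u = 1 − 0.62 = 0.38
~u ∨ u = max(0.38, 0.62) = 0.62
~(~u ∨ u) = 1 − 0.62 = 0.38
~~(~u ∨ u) = 1 − 0.38 = 0.62
~((w ⊗ 1) ⊗ u) → ~~(~u ∨ u) = min(1, 1 − 1.00 + 0.62) = min(1, 0.62) = 0.62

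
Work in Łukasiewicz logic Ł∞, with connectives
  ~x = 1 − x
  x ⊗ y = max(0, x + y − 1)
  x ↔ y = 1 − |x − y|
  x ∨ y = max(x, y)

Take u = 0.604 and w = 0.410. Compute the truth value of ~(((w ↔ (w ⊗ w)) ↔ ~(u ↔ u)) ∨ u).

0.396

w ⊗ w = max(0, 0.410 + 0.410 − 1) = max(0, -0.180) = 0.000
w ↔ (w ⊗ w) = 1 − |0.410 − 0.000| = 1 − 0.410 = 0.590
u ↔ u = 1 − |0.604 − 0.604| = 1 − 0.000 = 1.000
~(u ↔ u) = 1 − 1.000 = 0.000
(w ↔ (w ⊗ w)) ↔ ~(u ↔ u) = 1 − |0.590 − 0.000| = 1 − 0.590 = 0.410
((w ↔ (w ⊗ w)) ↔ ~(u ↔ u)) ∨ u = max(0.410, 0.604) = 0.604
~(((w ↔ (w ⊗ w)) ↔ ~(u ↔ u)) ∨ u) = 1 − 0.604 = 0.396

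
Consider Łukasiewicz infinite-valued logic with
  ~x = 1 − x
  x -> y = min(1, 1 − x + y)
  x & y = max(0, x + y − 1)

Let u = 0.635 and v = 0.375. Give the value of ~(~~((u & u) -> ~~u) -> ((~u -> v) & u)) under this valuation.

u & u = max(0, 0.635 + 0.635 − 1) = max(0, 0.270) = 0.270
~u = 1 − 0.635 = 0.365
~~u = 1 − 0.365 = 0.635
(u & u) -> ~~u = min(1, 1 − 0.270 + 0.635) = min(1, 1.365) = 1.000
~((u & u) -> ~~u) = 1 − 1.000 = 0.000
~~((u & u) -> ~~u) = 1 − 0.000 = 1.000
~u -> v = min(1, 1 − 0.365 + 0.375) = min(1, 1.010) = 1.000
(~u -> v) & u = max(0, 1.000 + 0.635 − 1) = max(0, 0.635) = 0.635
~~((u & u) -> ~~u) -> ((~u -> v) & u) = min(1, 1 − 1.000 + 0.635) = min(1, 0.635) = 0.635
~(~~((u & u) -> ~~u) -> ((~u -> v) & u)) = 1 − 0.635 = 0.365

0.365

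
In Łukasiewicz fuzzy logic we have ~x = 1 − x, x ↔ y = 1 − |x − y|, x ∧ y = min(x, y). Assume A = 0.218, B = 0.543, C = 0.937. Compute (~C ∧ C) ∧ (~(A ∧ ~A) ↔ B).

0.063

~C = 1 − 0.937 = 0.063
~C ∧ C = min(0.063, 0.937) = 0.063
~A = 1 − 0.218 = 0.782
A ∧ ~A = min(0.218, 0.782) = 0.218
~(A ∧ ~A) = 1 − 0.218 = 0.782
~(A ∧ ~A) ↔ B = 1 − |0.782 − 0.543| = 1 − 0.239 = 0.761
(~C ∧ C) ∧ (~(A ∧ ~A) ↔ B) = min(0.063, 0.761) = 0.063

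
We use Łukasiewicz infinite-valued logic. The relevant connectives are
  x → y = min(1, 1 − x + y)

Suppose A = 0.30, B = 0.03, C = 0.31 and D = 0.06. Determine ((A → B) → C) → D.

A → B = min(1, 1 − 0.30 + 0.03) = min(1, 0.73) = 0.73
(A → B) → C = min(1, 1 − 0.73 + 0.31) = min(1, 0.58) = 0.58
((A → B) → C) → D = min(1, 1 − 0.58 + 0.06) = min(1, 0.48) = 0.48

0.48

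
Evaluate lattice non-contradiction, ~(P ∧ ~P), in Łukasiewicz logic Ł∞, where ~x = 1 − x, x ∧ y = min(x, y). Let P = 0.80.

0.80

~P = 1 − 0.80 = 0.20
P ∧ ~P = min(0.80, 0.20) = 0.20
~(P ∧ ~P) = 1 − 0.20 = 0.80
(The value 0.80 < 1 shows this instance is not satisfied; not a Ł∞-tautology — its value is 1 − min(a, 1−a).)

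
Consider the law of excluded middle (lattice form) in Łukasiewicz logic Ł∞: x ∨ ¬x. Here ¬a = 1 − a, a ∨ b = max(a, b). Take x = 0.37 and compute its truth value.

¬x = 1 − 0.37 = 0.63
x ∨ ¬x = max(0.37, 0.63) = 0.63
(The value 0.63 < 1 shows this instance is not satisfied; not a Ł∞-tautology — its value is max(a, 1−a).)

0.63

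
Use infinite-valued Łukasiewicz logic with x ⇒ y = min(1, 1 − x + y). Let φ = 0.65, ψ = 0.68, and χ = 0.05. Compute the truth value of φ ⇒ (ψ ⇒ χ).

0.72

ψ ⇒ χ = min(1, 1 − 0.68 + 0.05) = min(1, 0.37) = 0.37
φ ⇒ (ψ ⇒ χ) = min(1, 1 − 0.65 + 0.37) = min(1, 0.72) = 0.72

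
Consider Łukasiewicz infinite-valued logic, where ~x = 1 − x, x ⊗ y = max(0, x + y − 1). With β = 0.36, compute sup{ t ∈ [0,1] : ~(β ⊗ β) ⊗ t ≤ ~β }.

0.64

β ⊗ β = max(0, 0.36 + 0.36 − 1) = max(0, -0.28) = 0.00
~(β ⊗ β) = 1 − 0.00 = 1.00
So the left factor is ~(β ⊗ β) = 1.00.
~β = 1 − 0.36 = 0.64
So the right-hand bound is ~β = 0.64.
The residuum of the Łukasiewicz t-norm gives the supremum: min(1, 1 − 1.00 + 0.64).
1 − 1.00 + 0.64 = 0.64, so t = min(1, 0.64) = 0.64.
Check: 1.00 ⊗ 0.64 = max(0, 0.64) = 0.64 ≤ 0.64.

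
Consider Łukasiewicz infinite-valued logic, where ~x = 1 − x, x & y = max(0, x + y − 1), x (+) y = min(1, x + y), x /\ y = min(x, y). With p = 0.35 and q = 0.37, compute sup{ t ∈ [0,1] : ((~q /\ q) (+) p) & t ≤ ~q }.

0.91

~q = 1 − 0.37 = 0.63
~q /\ q = min(0.63, 0.37) = 0.37
(~q /\ q) (+) p = min(1, 0.37 + 0.35) = min(1, 0.72) = 0.72
So the left factor is (~q /\ q) (+) p = 0.72.
So the right-hand bound is ~q = 0.63.
The residuum of the Łukasiewicz t-norm gives the supremum: min(1, 1 − 0.72 + 0.63).
1 − 0.72 + 0.63 = 0.91, so t = min(1, 0.91) = 0.91.
Check: 0.72 & 0.91 = max(0, 0.63) = 0.63 ≤ 0.63.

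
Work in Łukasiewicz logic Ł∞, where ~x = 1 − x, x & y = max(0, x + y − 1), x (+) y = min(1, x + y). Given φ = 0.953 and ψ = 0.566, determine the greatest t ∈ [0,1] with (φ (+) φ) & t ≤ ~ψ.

0.434

φ (+) φ = min(1, 0.953 + 0.953) = min(1, 1.906) = 1.000
So the left factor is φ (+) φ = 1.000.
~ψ = 1 − 0.566 = 0.434
So the right-hand bound is ~ψ = 0.434.
The residuum of the Łukasiewicz t-norm gives the supremum: min(1, 1 − 1.000 + 0.434).
1 − 1.000 + 0.434 = 0.434, so t = min(1, 0.434) = 0.434.
Check: 1.000 & 0.434 = max(0, 0.434) = 0.434 ≤ 0.434.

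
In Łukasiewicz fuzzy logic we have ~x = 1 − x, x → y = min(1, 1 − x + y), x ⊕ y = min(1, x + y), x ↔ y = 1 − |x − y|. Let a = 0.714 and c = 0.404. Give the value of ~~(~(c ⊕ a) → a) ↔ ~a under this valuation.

0.286

c ⊕ a = min(1, 0.404 + 0.714) = min(1, 1.118) = 1.000
~(c ⊕ a) = 1 − 1.000 = 0.000
~(c ⊕ a) → a = min(1, 1 − 0.000 + 0.714) = min(1, 1.714) = 1.000
~(~(c ⊕ a) → a) = 1 − 1.000 = 0.000
~~(~(c ⊕ a) → a) = 1 − 0.000 = 1.000
~a = 1 − 0.714 = 0.286
~~(~(c ⊕ a) → a) ↔ ~a = 1 − |1.000 − 0.286| = 1 − 0.714 = 0.286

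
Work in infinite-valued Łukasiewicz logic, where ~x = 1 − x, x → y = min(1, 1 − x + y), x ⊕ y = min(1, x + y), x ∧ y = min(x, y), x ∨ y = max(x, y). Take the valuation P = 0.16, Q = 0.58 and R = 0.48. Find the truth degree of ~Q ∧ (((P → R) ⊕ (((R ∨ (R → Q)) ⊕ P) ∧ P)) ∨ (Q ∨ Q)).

0.42

~Q = 1 − 0.58 = 0.42
P → R = min(1, 1 − 0.16 + 0.48) = min(1, 1.32) = 1.00
R → Q = min(1, 1 − 0.48 + 0.58) = min(1, 1.10) = 1.00
R ∨ (R → Q) = max(0.48, 1.00) = 1.00
(R ∨ (R → Q)) ⊕ P = min(1, 1.00 + 0.16) = min(1, 1.16) = 1.00
((R ∨ (R → Q)) ⊕ P) ∧ P = min(1.00, 0.16) = 0.16
(P → R) ⊕ (((R ∨ (R → Q)) ⊕ P) ∧ P) = min(1, 1.00 + 0.16) = min(1, 1.16) = 1.00
Q ∨ Q = max(0.58, 0.58) = 0.58
((P → R) ⊕ (((R ∨ (R → Q)) ⊕ P) ∧ P)) ∨ (Q ∨ Q) = max(1.00, 0.58) = 1.00
~Q ∧ (((P → R) ⊕ (((R ∨ (R → Q)) ⊕ P) ∧ P)) ∨ (Q ∨ Q)) = min(0.42, 1.00) = 0.42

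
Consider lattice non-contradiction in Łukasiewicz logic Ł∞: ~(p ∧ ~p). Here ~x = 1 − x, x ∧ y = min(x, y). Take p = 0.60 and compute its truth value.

~p = 1 − 0.60 = 0.40
p ∧ ~p = min(0.60, 0.40) = 0.40
~(p ∧ ~p) = 1 − 0.40 = 0.60
(The value 0.60 < 1 shows this instance is not satisfied; not a Ł∞-tautology — its value is 1 − min(a, 1−a).)

0.60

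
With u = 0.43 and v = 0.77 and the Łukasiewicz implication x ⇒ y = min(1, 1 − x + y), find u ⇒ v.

u ⇒ v = min(1, 1 − 0.43 + 0.77) = min(1, 1.34) = 1.00
For comparison, the Gödel implication (1 if x ≤ y else y) would give 1.00.

1.00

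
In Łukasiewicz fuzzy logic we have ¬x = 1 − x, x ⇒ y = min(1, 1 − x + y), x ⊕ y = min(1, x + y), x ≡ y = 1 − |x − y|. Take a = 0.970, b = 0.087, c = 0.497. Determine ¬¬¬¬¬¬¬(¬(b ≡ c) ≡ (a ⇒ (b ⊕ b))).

b ≡ c = 1 − |0.087 − 0.497| = 1 − 0.410 = 0.590
¬(b ≡ c) = 1 − 0.590 = 0.410
b ⊕ b = min(1, 0.087 + 0.087) = min(1, 0.174) = 0.174
a ⇒ (b ⊕ b) = min(1, 1 − 0.970 + 0.174) = min(1, 0.204) = 0.204
¬(b ≡ c) ≡ (a ⇒ (b ⊕ b)) = 1 − |0.410 − 0.204| = 1 − 0.206 = 0.794
¬(¬(b ≡ c) ≡ (a ⇒ (b ⊕ b))) = 1 − 0.794 = 0.206
¬¬(¬(b ≡ c) ≡ (a ⇒ (b ⊕ b))) = 1 − 0.206 = 0.794
¬¬¬(¬(b ≡ c) ≡ (a ⇒ (b ⊕ b))) = 1 − 0.794 = 0.206
¬¬¬¬(¬(b ≡ c) ≡ (a ⇒ (b ⊕ b))) = 1 − 0.206 = 0.794
¬¬¬¬¬(¬(b ≡ c) ≡ (a ⇒ (b ⊕ b))) = 1 − 0.794 = 0.206
¬¬¬¬¬¬(¬(b ≡ c) ≡ (a ⇒ (b ⊕ b))) = 1 − 0.206 = 0.794
¬¬¬¬¬¬¬(¬(b ≡ c) ≡ (a ⇒ (b ⊕ b))) = 1 − 0.794 = 0.206

0.206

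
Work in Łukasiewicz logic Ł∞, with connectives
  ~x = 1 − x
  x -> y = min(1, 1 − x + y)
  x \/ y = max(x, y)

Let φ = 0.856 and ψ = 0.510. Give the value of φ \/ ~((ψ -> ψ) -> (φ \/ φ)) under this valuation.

ψ -> ψ = min(1, 1 − 0.510 + 0.510) = min(1, 1.000) = 1.000
φ \/ φ = max(0.856, 0.856) = 0.856
(ψ -> ψ) -> (φ \/ φ) = min(1, 1 − 1.000 + 0.856) = min(1, 0.856) = 0.856
~((ψ -> ψ) -> (φ \/ φ)) = 1 − 0.856 = 0.144
φ \/ ~((ψ -> ψ) -> (φ \/ φ)) = max(0.856, 0.144) = 0.856

0.856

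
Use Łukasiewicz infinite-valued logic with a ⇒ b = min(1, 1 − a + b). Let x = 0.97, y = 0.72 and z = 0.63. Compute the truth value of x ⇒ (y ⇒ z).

0.94

y ⇒ z = min(1, 1 − 0.72 + 0.63) = min(1, 0.91) = 0.91
x ⇒ (y ⇒ z) = min(1, 1 − 0.97 + 0.91) = min(1, 0.94) = 0.94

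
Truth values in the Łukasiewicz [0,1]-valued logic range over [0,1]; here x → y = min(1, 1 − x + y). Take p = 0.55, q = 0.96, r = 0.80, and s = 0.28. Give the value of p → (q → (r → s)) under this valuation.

0.97

r → s = min(1, 1 − 0.80 + 0.28) = min(1, 0.48) = 0.48
q → (r → s) = min(1, 1 − 0.96 + 0.48) = min(1, 0.52) = 0.52
p → (q → (r → s)) = min(1, 1 − 0.55 + 0.52) = min(1, 0.97) = 0.97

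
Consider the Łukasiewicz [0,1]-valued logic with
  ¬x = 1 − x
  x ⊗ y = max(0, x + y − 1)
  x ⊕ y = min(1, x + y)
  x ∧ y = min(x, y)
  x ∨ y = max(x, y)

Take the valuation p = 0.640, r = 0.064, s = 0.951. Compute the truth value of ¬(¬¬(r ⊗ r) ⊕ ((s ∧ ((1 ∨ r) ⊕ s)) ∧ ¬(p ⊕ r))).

0.704

r ⊗ r = max(0, 0.064 + 0.064 − 1) = max(0, -0.872) = 0.000
¬(r ⊗ r) = 1 − 0.000 = 1.000
¬¬(r ⊗ r) = 1 − 1.000 = 0.000
1 ∨ r = max(1.000, 0.064) = 1.000
(1 ∨ r) ⊕ s = min(1, 1.000 + 0.951) = min(1, 1.951) = 1.000
s ∧ ((1 ∨ r) ⊕ s) = min(0.951, 1.000) = 0.951
p ⊕ r = min(1, 0.640 + 0.064) = min(1, 0.704) = 0.704
¬(p ⊕ r) = 1 − 0.704 = 0.296
(s ∧ ((1 ∨ r) ⊕ s)) ∧ ¬(p ⊕ r) = min(0.951, 0.296) = 0.296
¬¬(r ⊗ r) ⊕ ((s ∧ ((1 ∨ r) ⊕ s)) ∧ ¬(p ⊕ r)) = min(1, 0.000 + 0.296) = min(1, 0.296) = 0.296
¬(¬¬(r ⊗ r) ⊕ ((s ∧ ((1 ∨ r) ⊕ s)) ∧ ¬(p ⊕ r))) = 1 − 0.296 = 0.704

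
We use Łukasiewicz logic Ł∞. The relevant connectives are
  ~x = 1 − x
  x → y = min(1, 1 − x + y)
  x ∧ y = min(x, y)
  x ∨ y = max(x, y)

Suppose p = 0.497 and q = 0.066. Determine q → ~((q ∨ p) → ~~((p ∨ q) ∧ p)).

q ∨ p = max(0.066, 0.497) = 0.497
p ∨ q = max(0.497, 0.066) = 0.497
(p ∨ q) ∧ p = min(0.497, 0.497) = 0.497
~((p ∨ q) ∧ p) = 1 − 0.497 = 0.503
~~((p ∨ q) ∧ p) = 1 − 0.503 = 0.497
(q ∨ p) → ~~((p ∨ q) ∧ p) = min(1, 1 − 0.497 + 0.497) = min(1, 1.000) = 1.000
~((q ∨ p) → ~~((p ∨ q) ∧ p)) = 1 − 1.000 = 0.000
q → ~((q ∨ p) → ~~((p ∨ q) ∧ p)) = min(1, 1 − 0.066 + 0.000) = min(1, 0.934) = 0.934

0.934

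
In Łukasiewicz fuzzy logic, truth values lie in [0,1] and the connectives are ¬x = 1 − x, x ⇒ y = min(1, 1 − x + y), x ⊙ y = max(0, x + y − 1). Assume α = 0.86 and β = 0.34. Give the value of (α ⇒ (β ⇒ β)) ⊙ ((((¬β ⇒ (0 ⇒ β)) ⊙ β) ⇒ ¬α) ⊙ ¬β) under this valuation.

0.46

β ⇒ β = min(1, 1 − 0.34 + 0.34) = min(1, 1.00) = 1.00
α ⇒ (β ⇒ β) = min(1, 1 − 0.86 + 1.00) = min(1, 1.14) = 1.00
¬β = 1 − 0.34 = 0.66
0 ⇒ β = min(1, 1 − 0.00 + 0.34) = min(1, 1.34) = 1.00
¬β ⇒ (0 ⇒ β) = min(1, 1 − 0.66 + 1.00) = min(1, 1.34) = 1.00
(¬β ⇒ (0 ⇒ β)) ⊙ β = max(0, 1.00 + 0.34 − 1) = max(0, 0.34) = 0.34
¬α = 1 − 0.86 = 0.14
((¬β ⇒ (0 ⇒ β)) ⊙ β) ⇒ ¬α = min(1, 1 − 0.34 + 0.14) = min(1, 0.80) = 0.80
(((¬β ⇒ (0 ⇒ β)) ⊙ β) ⇒ ¬α) ⊙ ¬β = max(0, 0.80 + 0.66 − 1) = max(0, 0.46) = 0.46
(α ⇒ (β ⇒ β)) ⊙ ((((¬β ⇒ (0 ⇒ β)) ⊙ β) ⇒ ¬α) ⊙ ¬β) = max(0, 1.00 + 0.46 − 1) = max(0, 0.46) = 0.46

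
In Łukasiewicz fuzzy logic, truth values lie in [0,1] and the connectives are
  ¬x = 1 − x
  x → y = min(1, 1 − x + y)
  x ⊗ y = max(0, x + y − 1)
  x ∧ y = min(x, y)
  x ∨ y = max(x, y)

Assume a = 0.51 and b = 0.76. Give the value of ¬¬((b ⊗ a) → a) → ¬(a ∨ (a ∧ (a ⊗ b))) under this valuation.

0.49

b ⊗ a = max(0, 0.76 + 0.51 − 1) = max(0, 0.27) = 0.27
(b ⊗ a) → a = min(1, 1 − 0.27 + 0.51) = min(1, 1.24) = 1.00
¬((b ⊗ a) → a) = 1 − 1.00 = 0.00
¬¬((b ⊗ a) → a) = 1 − 0.00 = 1.00
a ⊗ b = max(0, 0.51 + 0.76 − 1) = max(0, 0.27) = 0.27
a ∧ (a ⊗ b) = min(0.51, 0.27) = 0.27
a ∨ (a ∧ (a ⊗ b)) = max(0.51, 0.27) = 0.51
¬(a ∨ (a ∧ (a ⊗ b))) = 1 − 0.51 = 0.49
¬¬((b ⊗ a) → a) → ¬(a ∨ (a ∧ (a ⊗ b))) = min(1, 1 − 1.00 + 0.49) = min(1, 0.49) = 0.49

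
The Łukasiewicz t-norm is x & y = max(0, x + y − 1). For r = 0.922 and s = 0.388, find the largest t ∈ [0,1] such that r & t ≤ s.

The residuum of the Łukasiewicz t-norm gives the supremum: min(1, 1 − 0.922 + 0.388).
1 − 0.922 + 0.388 = 0.466, so t = min(1, 0.466) = 0.466.
Check: 0.922 & 0.466 = max(0, 0.388) = 0.388 ≤ 0.388.

0.466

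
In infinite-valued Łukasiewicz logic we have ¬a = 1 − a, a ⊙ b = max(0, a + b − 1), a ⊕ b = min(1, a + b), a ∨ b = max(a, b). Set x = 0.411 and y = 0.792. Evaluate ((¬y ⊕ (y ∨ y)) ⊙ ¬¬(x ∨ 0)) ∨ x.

0.411

¬y = 1 − 0.792 = 0.208
y ∨ y = max(0.792, 0.792) = 0.792
¬y ⊕ (y ∨ y) = min(1, 0.208 + 0.792) = min(1, 1.000) = 1.000
x ∨ 0 = max(0.411, 0.000) = 0.411
¬(x ∨ 0) = 1 − 0.411 = 0.589
¬¬(x ∨ 0) = 1 − 0.589 = 0.411
(¬y ⊕ (y ∨ y)) ⊙ ¬¬(x ∨ 0) = max(0, 1.000 + 0.411 − 1) = max(0, 0.411) = 0.411
((¬y ⊕ (y ∨ y)) ⊙ ¬¬(x ∨ 0)) ∨ x = max(0.411, 0.411) = 0.411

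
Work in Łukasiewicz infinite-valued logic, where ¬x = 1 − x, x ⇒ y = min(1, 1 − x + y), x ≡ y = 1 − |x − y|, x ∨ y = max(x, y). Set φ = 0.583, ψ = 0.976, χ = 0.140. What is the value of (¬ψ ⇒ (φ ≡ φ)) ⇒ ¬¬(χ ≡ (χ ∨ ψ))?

0.164

¬ψ = 1 − 0.976 = 0.024
φ ≡ φ = 1 − |0.583 − 0.583| = 1 − 0.000 = 1.000
¬ψ ⇒ (φ ≡ φ) = min(1, 1 − 0.024 + 1.000) = min(1, 1.976) = 1.000
χ ∨ ψ = max(0.140, 0.976) = 0.976
χ ≡ (χ ∨ ψ) = 1 − |0.140 − 0.976| = 1 − 0.836 = 0.164
¬(χ ≡ (χ ∨ ψ)) = 1 − 0.164 = 0.836
¬¬(χ ≡ (χ ∨ ψ)) = 1 − 0.836 = 0.164
(¬ψ ⇒ (φ ≡ φ)) ⇒ ¬¬(χ ≡ (χ ∨ ψ)) = min(1, 1 − 1.000 + 0.164) = min(1, 0.164) = 0.164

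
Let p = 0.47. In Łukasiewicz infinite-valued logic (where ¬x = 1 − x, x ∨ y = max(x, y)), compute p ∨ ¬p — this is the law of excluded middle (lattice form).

0.53

¬p = 1 − 0.47 = 0.53
p ∨ ¬p = max(0.47, 0.53) = 0.53
(The value 0.53 < 1 shows this instance is not satisfied; not a Ł∞-tautology — its value is max(a, 1−a).)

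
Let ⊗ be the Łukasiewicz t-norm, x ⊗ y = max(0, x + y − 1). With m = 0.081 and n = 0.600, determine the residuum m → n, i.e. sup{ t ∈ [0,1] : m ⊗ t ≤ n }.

1.000

The residuum of the Łukasiewicz t-norm gives the supremum: min(1, 1 − 0.081 + 0.600).
1 − 0.081 + 0.600 = 1.519, so t = min(1, 1.519) = 1.000.
Check: 0.081 ⊗ 1.000 = max(0, 0.081) = 0.081 ≤ 0.600.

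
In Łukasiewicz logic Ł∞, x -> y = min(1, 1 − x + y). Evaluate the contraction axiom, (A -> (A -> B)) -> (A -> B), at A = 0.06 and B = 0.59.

1.00

A -> B = min(1, 1 − 0.06 + 0.59) = min(1, 1.53) = 1.00
A -> (A -> B) = min(1, 1 − 0.06 + 1.00) = min(1, 1.94) = 1.00
(A -> (A -> B)) -> (A -> B) = min(1, 1 − 1.00 + 1.00) = min(1, 1.00) = 1.00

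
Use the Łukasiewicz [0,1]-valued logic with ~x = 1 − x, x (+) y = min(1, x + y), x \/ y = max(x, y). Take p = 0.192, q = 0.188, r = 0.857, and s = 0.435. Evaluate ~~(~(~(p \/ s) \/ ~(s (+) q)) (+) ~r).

0.578

p \/ s = max(0.192, 0.435) = 0.435
~(p \/ s) = 1 − 0.435 = 0.565
s (+) q = min(1, 0.435 + 0.188) = min(1, 0.623) = 0.623
~(s (+) q) = 1 − 0.623 = 0.377
~(p \/ s) \/ ~(s (+) q) = max(0.565, 0.377) = 0.565
~(~(p \/ s) \/ ~(s (+) q)) = 1 − 0.565 = 0.435
~r = 1 − 0.857 = 0.143
~(~(p \/ s) \/ ~(s (+) q)) (+) ~r = min(1, 0.435 + 0.143) = min(1, 0.578) = 0.578
~(~(~(p \/ s) \/ ~(s (+) q)) (+) ~r) = 1 − 0.578 = 0.422
~~(~(~(p \/ s) \/ ~(s (+) q)) (+) ~r) = 1 − 0.422 = 0.578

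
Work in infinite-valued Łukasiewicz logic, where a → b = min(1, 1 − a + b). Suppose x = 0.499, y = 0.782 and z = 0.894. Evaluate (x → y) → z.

0.894

x → y = min(1, 1 − 0.499 + 0.782) = min(1, 1.283) = 1.000
(x → y) → z = min(1, 1 − 1.000 + 0.894) = min(1, 0.894) = 0.894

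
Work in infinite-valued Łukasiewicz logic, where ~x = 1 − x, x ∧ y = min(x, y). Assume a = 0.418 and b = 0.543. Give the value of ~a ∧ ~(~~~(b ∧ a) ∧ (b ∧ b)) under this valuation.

0.457

~a = 1 − 0.418 = 0.582
b ∧ a = min(0.543, 0.418) = 0.418
~(b ∧ a) = 1 − 0.418 = 0.582
~~(b ∧ a) = 1 − 0.582 = 0.418
~~~(b ∧ a) = 1 − 0.418 = 0.582
b ∧ b = min(0.543, 0.543) = 0.543
~~~(b ∧ a) ∧ (b ∧ b) = min(0.582, 0.543) = 0.543
~(~~~(b ∧ a) ∧ (b ∧ b)) = 1 − 0.543 = 0.457
~a ∧ ~(~~~(b ∧ a) ∧ (b ∧ b)) = min(0.582, 0.457) = 0.457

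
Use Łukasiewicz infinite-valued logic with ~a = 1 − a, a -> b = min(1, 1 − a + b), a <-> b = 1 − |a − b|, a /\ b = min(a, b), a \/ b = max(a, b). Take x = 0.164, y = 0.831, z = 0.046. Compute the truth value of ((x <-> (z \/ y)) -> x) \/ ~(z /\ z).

0.954

z \/ y = max(0.046, 0.831) = 0.831
x <-> (z \/ y) = 1 − |0.164 − 0.831| = 1 − 0.667 = 0.333
(x <-> (z \/ y)) -> x = min(1, 1 − 0.333 + 0.164) = min(1, 0.831) = 0.831
z /\ z = min(0.046, 0.046) = 0.046
~(z /\ z) = 1 − 0.046 = 0.954
((x <-> (z \/ y)) -> x) \/ ~(z /\ z) = max(0.831, 0.954) = 0.954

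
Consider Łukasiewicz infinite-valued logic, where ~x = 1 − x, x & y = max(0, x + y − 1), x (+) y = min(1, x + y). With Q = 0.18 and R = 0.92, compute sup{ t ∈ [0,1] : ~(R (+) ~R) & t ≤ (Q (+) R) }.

~R = 1 − 0.92 = 0.08
R (+) ~R = min(1, 0.92 + 0.08) = min(1, 1.00) = 1.00
~(R (+) ~R) = 1 − 1.00 = 0.00
So the left factor is ~(R (+) ~R) = 0.00.
Q (+) R = min(1, 0.18 + 0.92) = min(1, 1.10) = 1.00
So the right-hand bound is Q (+) R = 1.00.
The residuum of the Łukasiewicz t-norm gives the supremum: min(1, 1 − 0.00 + 1.00).
1 − 0.00 + 1.00 = 2.00, so t = min(1, 2.00) = 1.00.
Check: 0.00 & 1.00 = max(0, 0.00) = 0.00 ≤ 1.00.

1.00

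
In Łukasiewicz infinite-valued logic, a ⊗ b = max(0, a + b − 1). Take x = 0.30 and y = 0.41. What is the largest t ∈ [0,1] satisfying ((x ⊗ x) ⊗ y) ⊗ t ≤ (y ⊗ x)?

1.00

x ⊗ x = max(0, 0.30 + 0.30 − 1) = max(0, -0.40) = 0.00
(x ⊗ x) ⊗ y = max(0, 0.00 + 0.41 − 1) = max(0, -0.59) = 0.00
So the left factor is (x ⊗ x) ⊗ y = 0.00.
y ⊗ x = max(0, 0.41 + 0.30 − 1) = max(0, -0.29) = 0.00
So the right-hand bound is y ⊗ x = 0.00.
The residuum of the Łukasiewicz t-norm gives the supremum: min(1, 1 − 0.00 + 0.00).
1 − 0.00 + 0.00 = 1.00, so t = min(1, 1.00) = 1.00.
Check: 0.00 ⊗ 1.00 = max(0, 0.00) = 0.00 ≤ 0.00.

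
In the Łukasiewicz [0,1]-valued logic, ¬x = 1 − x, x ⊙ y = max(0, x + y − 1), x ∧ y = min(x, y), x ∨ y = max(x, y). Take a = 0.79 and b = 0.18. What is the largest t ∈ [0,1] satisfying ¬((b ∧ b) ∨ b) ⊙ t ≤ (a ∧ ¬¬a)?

0.97

b ∧ b = min(0.18, 0.18) = 0.18
(b ∧ b) ∨ b = max(0.18, 0.18) = 0.18
¬((b ∧ b) ∨ b) = 1 − 0.18 = 0.82
So the left factor is ¬((b ∧ b) ∨ b) = 0.82.
¬a = 1 − 0.79 = 0.21
¬¬a = 1 − 0.21 = 0.79
a ∧ ¬¬a = min(0.79, 0.79) = 0.79
So the right-hand bound is a ∧ ¬¬a = 0.79.
The residuum of the Łukasiewicz t-norm gives the supremum: min(1, 1 − 0.82 + 0.79).
1 − 0.82 + 0.79 = 0.97, so t = min(1, 0.97) = 0.97.
Check: 0.82 ⊙ 0.97 = max(0, 0.79) = 0.79 ≤ 0.79.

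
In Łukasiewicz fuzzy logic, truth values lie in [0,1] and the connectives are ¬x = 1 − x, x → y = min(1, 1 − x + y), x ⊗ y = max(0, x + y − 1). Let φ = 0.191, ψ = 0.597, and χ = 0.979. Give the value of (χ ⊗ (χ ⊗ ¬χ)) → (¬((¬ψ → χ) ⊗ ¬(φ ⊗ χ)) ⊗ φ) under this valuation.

¬χ = 1 − 0.979 = 0.021
χ ⊗ ¬χ = max(0, 0.979 + 0.021 − 1) = max(0, 0.000) = 0.000
χ ⊗ (χ ⊗ ¬χ) = max(0, 0.979 + 0.000 − 1) = max(0, -0.021) = 0.000
¬ψ = 1 − 0.597 = 0.403
¬ψ → χ = min(1, 1 − 0.403 + 0.979) = min(1, 1.576) = 1.000
φ ⊗ χ = max(0, 0.191 + 0.979 − 1) = max(0, 0.170) = 0.170
¬(φ ⊗ χ) = 1 − 0.170 = 0.830
(¬ψ → χ) ⊗ ¬(φ ⊗ χ) = max(0, 1.000 + 0.830 − 1) = max(0, 0.830) = 0.830
¬((¬ψ → χ) ⊗ ¬(φ ⊗ χ)) = 1 − 0.830 = 0.170
¬((¬ψ → χ) ⊗ ¬(φ ⊗ χ)) ⊗ φ = max(0, 0.170 + 0.191 − 1) = max(0, -0.639) = 0.000
(χ ⊗ (χ ⊗ ¬χ)) → (¬((¬ψ → χ) ⊗ ¬(φ ⊗ χ)) ⊗ φ) = min(1, 1 − 0.000 + 0.000) = min(1, 1.000) = 1.000

1.000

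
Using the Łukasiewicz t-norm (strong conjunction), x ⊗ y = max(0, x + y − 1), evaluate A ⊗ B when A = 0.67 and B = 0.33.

0.00

A ⊗ B = max(0, 0.67 + 0.33 − 1) = max(0, 0.00) = 0.00
For comparison, the Gödel (minimum) t-norm min(x, y) would give 0.33.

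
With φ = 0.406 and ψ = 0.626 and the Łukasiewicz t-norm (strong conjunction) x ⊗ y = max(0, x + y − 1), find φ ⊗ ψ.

0.032

φ ⊗ ψ = max(0, 0.406 + 0.626 − 1) = max(0, 0.032) = 0.032
For comparison, the Gödel (minimum) t-norm min(x, y) would give 0.406.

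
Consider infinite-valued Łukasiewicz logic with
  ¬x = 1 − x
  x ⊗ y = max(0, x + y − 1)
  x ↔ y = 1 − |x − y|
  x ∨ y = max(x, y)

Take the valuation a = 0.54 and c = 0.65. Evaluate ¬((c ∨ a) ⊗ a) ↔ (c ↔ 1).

c ∨ a = max(0.65, 0.54) = 0.65
(c ∨ a) ⊗ a = max(0, 0.65 + 0.54 − 1) = max(0, 0.19) = 0.19
¬((c ∨ a) ⊗ a) = 1 − 0.19 = 0.81
c ↔ 1 = 1 − |0.65 − 1.00| = 1 − 0.35 = 0.65
¬((c ∨ a) ⊗ a) ↔ (c ↔ 1) = 1 − |0.81 − 0.65| = 1 − 0.16 = 0.84

0.84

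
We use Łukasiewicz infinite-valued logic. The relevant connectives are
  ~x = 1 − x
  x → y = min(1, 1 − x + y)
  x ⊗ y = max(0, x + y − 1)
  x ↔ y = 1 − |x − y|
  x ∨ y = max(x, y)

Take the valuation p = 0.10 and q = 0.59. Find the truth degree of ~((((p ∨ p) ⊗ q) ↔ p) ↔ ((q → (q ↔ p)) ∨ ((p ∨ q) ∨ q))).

p ∨ p = max(0.10, 0.10) = 0.10
(p ∨ p) ⊗ q = max(0, 0.10 + 0.59 − 1) = max(0, -0.31) = 0.00
((p ∨ p) ⊗ q) ↔ p = 1 − |0.00 − 0.10| = 1 − 0.10 = 0.90
q ↔ p = 1 − |0.59 − 0.10| = 1 − 0.49 = 0.51
q → (q ↔ p) = min(1, 1 − 0.59 + 0.51) = min(1, 0.92) = 0.92
p ∨ q = max(0.10, 0.59) = 0.59
(p ∨ q) ∨ q = max(0.59, 0.59) = 0.59
(q → (q ↔ p)) ∨ ((p ∨ q) ∨ q) = max(0.92, 0.59) = 0.92
(((p ∨ p) ⊗ q) ↔ p) ↔ ((q → (q ↔ p)) ∨ ((p ∨ q) ∨ q)) = 1 − |0.90 − 0.92| = 1 − 0.02 = 0.98
~((((p ∨ p) ⊗ q) ↔ p) ↔ ((q → (q ↔ p)) ∨ ((p ∨ q) ∨ q))) = 1 − 0.98 = 0.02

0.02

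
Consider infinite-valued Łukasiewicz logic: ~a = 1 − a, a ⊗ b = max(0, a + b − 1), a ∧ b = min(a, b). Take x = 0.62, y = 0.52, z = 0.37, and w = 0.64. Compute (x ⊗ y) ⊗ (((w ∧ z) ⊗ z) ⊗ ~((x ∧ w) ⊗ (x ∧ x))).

0.00

x ⊗ y = max(0, 0.62 + 0.52 − 1) = max(0, 0.14) = 0.14
w ∧ z = min(0.64, 0.37) = 0.37
(w ∧ z) ⊗ z = max(0, 0.37 + 0.37 − 1) = max(0, -0.26) = 0.00
x ∧ w = min(0.62, 0.64) = 0.62
x ∧ x = min(0.62, 0.62) = 0.62
(x ∧ w) ⊗ (x ∧ x) = max(0, 0.62 + 0.62 − 1) = max(0, 0.24) = 0.24
~((x ∧ w) ⊗ (x ∧ x)) = 1 − 0.24 = 0.76
((w ∧ z) ⊗ z) ⊗ ~((x ∧ w) ⊗ (x ∧ x)) = max(0, 0.00 + 0.76 − 1) = max(0, -0.24) = 0.00
(x ⊗ y) ⊗ (((w ∧ z) ⊗ z) ⊗ ~((x ∧ w) ⊗ (x ∧ x))) = max(0, 0.14 + 0.00 − 1) = max(0, -0.86) = 0.00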